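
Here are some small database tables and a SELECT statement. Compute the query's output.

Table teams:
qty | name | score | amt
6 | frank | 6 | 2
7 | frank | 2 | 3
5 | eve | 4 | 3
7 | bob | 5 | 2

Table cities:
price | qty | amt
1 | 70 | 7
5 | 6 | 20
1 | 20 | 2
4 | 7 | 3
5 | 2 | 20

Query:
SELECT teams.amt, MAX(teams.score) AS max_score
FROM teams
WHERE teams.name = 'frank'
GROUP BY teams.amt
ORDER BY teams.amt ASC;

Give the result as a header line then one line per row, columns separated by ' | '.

After WHERE (2 rows):
teams.qty | teams.name | teams.score | teams.amt
6 | frank | 6 | 2
7 | frank | 2 | 3
After GROUP BY (2 rows):
teams.amt | max_score
2 | 6
3 | 2
After ORDER BY (2 rows):
teams.amt | max_score
2 | 6
3 | 2

== RESULT ==
teams.amt | max_score
2 | 6
3 | 2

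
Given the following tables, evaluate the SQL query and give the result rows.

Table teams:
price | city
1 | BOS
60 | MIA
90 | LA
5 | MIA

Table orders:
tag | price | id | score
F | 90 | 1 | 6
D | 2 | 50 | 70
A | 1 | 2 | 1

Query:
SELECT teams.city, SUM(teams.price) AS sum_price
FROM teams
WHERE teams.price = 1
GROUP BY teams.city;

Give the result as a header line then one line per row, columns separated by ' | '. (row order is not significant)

After WHERE (1 rows):
teams.price | teams.city
1 | BOS
After GROUP BY (1 rows):
teams.city | sum_price
BOS | 1

== RESULT ==
teams.city | sum_price
BOS | 1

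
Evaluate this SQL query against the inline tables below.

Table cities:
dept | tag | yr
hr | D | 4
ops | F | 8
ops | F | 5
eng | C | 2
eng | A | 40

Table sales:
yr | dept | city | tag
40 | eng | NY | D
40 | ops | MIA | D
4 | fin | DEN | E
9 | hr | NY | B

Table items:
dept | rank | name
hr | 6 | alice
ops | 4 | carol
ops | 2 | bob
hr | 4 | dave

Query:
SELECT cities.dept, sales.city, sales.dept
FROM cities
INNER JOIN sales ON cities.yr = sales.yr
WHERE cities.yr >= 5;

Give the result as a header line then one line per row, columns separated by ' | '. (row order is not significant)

== RESULT ==
cities.dept | sales.city | sales.dept
eng | NY | eng
eng | MIA | ops

Derivation:
After JOIN sales (3 rows):
cities.dept | cities.tag | cities.yr | sales.yr | sales.dept | sales.city | sales.tag
hr | D | 4 | 4 | fin | DEN | E
eng | A | 40 | 40 | eng | NY | D
eng | A | 40 | 40 | ops | MIA | D
After WHERE (2 rows):
cities.dept | cities.tag | cities.yr | sales.yr | sales.dept | sales.city | sales.tag
eng | A | 40 | 40 | eng | NY | D
eng | A | 40 | 40 | ops | MIA | D
After SELECT (2 rows):
cities.dept | sales.city | sales.dept
eng | NY | eng
eng | MIA | ops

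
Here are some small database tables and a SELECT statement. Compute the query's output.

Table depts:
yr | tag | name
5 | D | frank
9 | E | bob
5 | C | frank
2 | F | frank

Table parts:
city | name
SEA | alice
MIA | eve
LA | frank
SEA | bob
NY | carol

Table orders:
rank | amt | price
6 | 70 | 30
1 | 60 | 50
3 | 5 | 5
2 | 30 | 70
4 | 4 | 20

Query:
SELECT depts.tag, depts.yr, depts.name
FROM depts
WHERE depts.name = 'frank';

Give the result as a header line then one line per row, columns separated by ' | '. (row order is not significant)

== RESULT ==
depts.tag | depts.yr | depts.name
D | 5 | frank
C | 5 | frank
F | 2 | frank

Derivation:
After WHERE (3 rows):
depts.yr | depts.tag | depts.name
5 | D | frank
5 | C | frank
2 | F | frank
After SELECT (3 rows):
depts.tag | depts.yr | depts.name
D | 5 | frank
C | 5 | frank
F | 2 | frank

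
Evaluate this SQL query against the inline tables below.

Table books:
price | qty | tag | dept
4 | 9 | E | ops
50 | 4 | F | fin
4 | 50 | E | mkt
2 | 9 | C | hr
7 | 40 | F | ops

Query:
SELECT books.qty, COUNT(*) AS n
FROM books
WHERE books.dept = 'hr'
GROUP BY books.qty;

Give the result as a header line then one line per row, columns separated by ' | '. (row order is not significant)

== RESULT ==
books.qty | n
9 | 1

Derivation:
After WHERE (1 rows):
books.price | books.qty | books.tag | books.dept
2 | 9 | C | hr
After GROUP BY (1 rows):
books.qty | n
9 | 1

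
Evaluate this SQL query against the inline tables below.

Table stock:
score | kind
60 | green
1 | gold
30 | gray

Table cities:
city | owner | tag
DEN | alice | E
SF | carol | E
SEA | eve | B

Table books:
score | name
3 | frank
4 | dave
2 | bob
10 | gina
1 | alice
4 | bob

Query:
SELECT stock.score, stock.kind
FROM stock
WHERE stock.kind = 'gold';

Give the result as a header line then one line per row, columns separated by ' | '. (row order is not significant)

After WHERE (1 rows):
stock.score | stock.kind
1 | gold
After SELECT (1 rows):
stock.score | stock.kind
1 | gold

== RESULT ==
stock.score | stock.kind
1 | gold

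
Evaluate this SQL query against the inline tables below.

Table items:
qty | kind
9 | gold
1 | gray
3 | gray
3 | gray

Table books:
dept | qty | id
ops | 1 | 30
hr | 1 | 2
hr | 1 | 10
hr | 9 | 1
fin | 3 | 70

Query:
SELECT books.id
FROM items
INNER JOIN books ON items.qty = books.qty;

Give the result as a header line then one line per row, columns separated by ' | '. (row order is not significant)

== RESULT ==
books.id
1
30
2
10
70
70

Derivation:
After JOIN books (6 rows):
items.qty | items.kind | books.dept | books.qty | books.id
9 | gold | hr | 9 | 1
1 | gray | ops | 1 | 30
1 | gray | hr | 1 | 2
1 | gray | hr | 1 | 10
3 | gray | fin | 3 | 70
3 | gray | fin | 3 | 70
After SELECT (6 rows):
books.id
1
30
2
10
70
70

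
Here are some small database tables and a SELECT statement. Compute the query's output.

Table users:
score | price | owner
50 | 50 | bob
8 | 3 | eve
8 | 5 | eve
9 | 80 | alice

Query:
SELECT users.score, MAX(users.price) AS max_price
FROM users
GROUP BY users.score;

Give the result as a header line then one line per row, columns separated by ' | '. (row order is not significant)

After GROUP BY (3 rows):
users.score | max_price
50 | 50
8 | 5
9 | 80

== RESULT ==
users.score | max_price
50 | 50
8 | 5
9 | 80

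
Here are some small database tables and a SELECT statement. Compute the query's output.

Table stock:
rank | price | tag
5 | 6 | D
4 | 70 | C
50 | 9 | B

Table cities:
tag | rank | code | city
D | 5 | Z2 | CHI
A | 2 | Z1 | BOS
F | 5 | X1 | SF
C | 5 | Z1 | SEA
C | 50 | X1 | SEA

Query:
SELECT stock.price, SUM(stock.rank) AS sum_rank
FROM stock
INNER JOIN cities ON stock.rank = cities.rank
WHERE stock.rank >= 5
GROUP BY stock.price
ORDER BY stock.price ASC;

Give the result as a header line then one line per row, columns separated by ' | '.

== RESULT ==
stock.price | sum_rank
6 | 15
9 | 50

Derivation:
After JOIN cities (4 rows):
stock.rank | stock.price | stock.tag | cities.tag | cities.rank | cities.code | cities.city
5 | 6 | D | D | 5 | Z2 | CHI
5 | 6 | D | F | 5 | X1 | SF
5 | 6 | D | C | 5 | Z1 | SEA
50 | 9 | B | C | 50 | X1 | SEA
After WHERE (4 rows):
stock.rank | stock.price | stock.tag | cities.tag | cities.rank | cities.code | cities.city
5 | 6 | D | D | 5 | Z2 | CHI
5 | 6 | D | F | 5 | X1 | SF
5 | 6 | D | C | 5 | Z1 | SEA
50 | 9 | B | C | 50 | X1 | SEA
After GROUP BY (2 rows):
stock.price | sum_rank
6 | 15
9 | 50
After ORDER BY (2 rows):
stock.price | sum_rank
6 | 15
9 | 50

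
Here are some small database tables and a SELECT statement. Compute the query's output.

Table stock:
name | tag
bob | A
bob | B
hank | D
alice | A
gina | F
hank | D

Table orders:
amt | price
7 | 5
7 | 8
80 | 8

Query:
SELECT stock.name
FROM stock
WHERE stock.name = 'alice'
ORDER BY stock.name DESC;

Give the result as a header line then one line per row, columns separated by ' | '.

After WHERE (1 rows):
stock.name | stock.tag
alice | A
After SELECT (1 rows):
stock.name
alice
After ORDER BY (1 rows):
stock.name
alice

== RESULT ==
stock.name
alice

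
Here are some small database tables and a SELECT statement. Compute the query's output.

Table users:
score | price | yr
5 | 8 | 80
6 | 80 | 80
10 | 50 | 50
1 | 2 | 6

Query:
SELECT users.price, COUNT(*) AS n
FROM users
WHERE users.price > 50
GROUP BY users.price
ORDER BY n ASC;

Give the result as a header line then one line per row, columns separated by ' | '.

After WHERE (1 rows):
users.score | users.price | users.yr
6 | 80 | 80
After GROUP BY (1 rows):
users.price | n
80 | 1
After ORDER BY (1 rows):
users.price | n
80 | 1

== RESULT ==
users.price | n
80 | 1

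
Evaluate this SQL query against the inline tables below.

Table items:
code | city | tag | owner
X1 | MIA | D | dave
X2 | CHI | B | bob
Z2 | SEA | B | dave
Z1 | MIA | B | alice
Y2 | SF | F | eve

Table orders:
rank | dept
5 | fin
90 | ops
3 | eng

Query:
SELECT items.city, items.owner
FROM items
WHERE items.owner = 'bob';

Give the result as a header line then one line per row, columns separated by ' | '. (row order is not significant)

== RESULT ==
items.city | items.owner
CHI | bob

Derivation:
After WHERE (1 rows):
items.code | items.city | items.tag | items.owner
X2 | CHI | B | bob
After SELECT (1 rows):
items.city | items.owner
CHI | bob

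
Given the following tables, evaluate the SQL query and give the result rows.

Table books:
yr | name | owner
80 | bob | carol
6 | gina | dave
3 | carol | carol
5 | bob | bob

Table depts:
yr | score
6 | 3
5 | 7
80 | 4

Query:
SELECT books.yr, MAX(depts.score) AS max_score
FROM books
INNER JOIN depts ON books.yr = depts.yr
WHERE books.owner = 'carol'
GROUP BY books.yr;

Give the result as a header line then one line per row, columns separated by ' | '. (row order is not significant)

After JOIN depts (3 rows):
books.yr | books.name | books.owner | depts.yr | depts.score
80 | bob | carol | 80 | 4
6 | gina | dave | 6 | 3
5 | bob | bob | 5 | 7
After WHERE (1 rows):
books.yr | books.name | books.owner | depts.yr | depts.score
80 | bob | carol | 80 | 4
After GROUP BY (1 rows):
books.yr | max_score
80 | 4

== RESULT ==
books.yr | max_score
80 | 4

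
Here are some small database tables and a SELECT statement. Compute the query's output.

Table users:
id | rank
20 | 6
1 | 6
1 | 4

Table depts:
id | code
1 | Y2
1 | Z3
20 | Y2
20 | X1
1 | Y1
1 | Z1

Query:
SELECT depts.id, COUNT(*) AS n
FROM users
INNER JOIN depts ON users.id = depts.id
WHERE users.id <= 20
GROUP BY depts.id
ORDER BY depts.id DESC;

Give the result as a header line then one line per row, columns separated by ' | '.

== RESULT ==
depts.id | n
20 | 2
1 | 8

Derivation:
After JOIN depts (10 rows):
users.id | users.rank | depts.id | depts.code
20 | 6 | 20 | Y2
20 | 6 | 20 | X1
1 | 6 | 1 | Y2
1 | 6 | 1 | Z3
1 | 6 | 1 | Y1
1 | 6 | 1 | Z1
1 | 4 | 1 | Y2
1 | 4 | 1 | Z3
1 | 4 | 1 | Y1
1 | 4 | 1 | Z1
After WHERE (10 rows):
users.id | users.rank | depts.id | depts.code
20 | 6 | 20 | Y2
20 | 6 | 20 | X1
1 | 6 | 1 | Y2
1 | 6 | 1 | Z3
1 | 6 | 1 | Y1
1 | 6 | 1 | Z1
1 | 4 | 1 | Y2
1 | 4 | 1 | Z3
1 | 4 | 1 | Y1
1 | 4 | 1 | Z1
After GROUP BY (2 rows):
depts.id | n
20 | 2
1 | 8
After ORDER BY (2 rows):
depts.id | n
20 | 2
1 | 8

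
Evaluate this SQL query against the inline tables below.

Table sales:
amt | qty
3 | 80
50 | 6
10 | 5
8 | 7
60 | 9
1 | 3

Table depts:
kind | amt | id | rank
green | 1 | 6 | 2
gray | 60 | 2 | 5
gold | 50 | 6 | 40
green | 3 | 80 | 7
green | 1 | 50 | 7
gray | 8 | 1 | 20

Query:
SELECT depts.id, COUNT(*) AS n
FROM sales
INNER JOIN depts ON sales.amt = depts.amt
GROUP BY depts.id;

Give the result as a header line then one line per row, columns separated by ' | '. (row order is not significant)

After JOIN depts (6 rows):
sales.amt | sales.qty | depts.kind | depts.amt | depts.id | depts.rank
3 | 80 | green | 3 | 80 | 7
50 | 6 | gold | 50 | 6 | 40
8 | 7 | gray | 8 | 1 | 20
60 | 9 | gray | 60 | 2 | 5
1 | 3 | green | 1 | 6 | 2
1 | 3 | green | 1 | 50 | 7
After GROUP BY (5 rows):
depts.id | n
80 | 1
6 | 2
1 | 1
2 | 1
50 | 1

== RESULT ==
depts.id | n
80 | 1
6 | 2
1 | 1
2 | 1
50 | 1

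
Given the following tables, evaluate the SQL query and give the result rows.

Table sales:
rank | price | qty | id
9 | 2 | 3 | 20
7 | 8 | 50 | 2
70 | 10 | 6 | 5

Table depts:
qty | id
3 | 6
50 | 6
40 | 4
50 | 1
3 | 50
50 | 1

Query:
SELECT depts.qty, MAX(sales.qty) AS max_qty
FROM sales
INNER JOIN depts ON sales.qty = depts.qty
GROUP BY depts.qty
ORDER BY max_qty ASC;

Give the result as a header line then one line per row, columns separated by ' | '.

== RESULT ==
depts.qty | max_qty
3 | 3
50 | 50

Derivation:
After JOIN depts (5 rows):
sales.rank | sales.price | sales.qty | sales.id | depts.qty | depts.id
9 | 2 | 3 | 20 | 3 | 6
9 | 2 | 3 | 20 | 3 | 50
7 | 8 | 50 | 2 | 50 | 6
7 | 8 | 50 | 2 | 50 | 1
7 | 8 | 50 | 2 | 50 | 1
After GROUP BY (2 rows):
depts.qty | max_qty
3 | 3
50 | 50
After ORDER BY (2 rows):
depts.qty | max_qty
3 | 3
50 | 50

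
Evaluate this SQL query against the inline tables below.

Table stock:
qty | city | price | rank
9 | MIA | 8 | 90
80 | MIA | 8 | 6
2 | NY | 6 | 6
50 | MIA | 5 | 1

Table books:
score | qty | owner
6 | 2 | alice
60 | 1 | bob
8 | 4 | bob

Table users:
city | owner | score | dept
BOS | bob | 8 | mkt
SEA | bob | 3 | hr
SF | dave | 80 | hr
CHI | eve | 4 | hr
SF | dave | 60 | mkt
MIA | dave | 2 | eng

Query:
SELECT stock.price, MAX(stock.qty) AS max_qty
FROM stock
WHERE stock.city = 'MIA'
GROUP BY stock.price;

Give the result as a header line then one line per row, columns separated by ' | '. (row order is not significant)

== RESULT ==
stock.price | max_qty
8 | 80
5 | 50

Derivation:
After WHERE (3 rows):
stock.qty | stock.city | stock.price | stock.rank
9 | MIA | 8 | 90
80 | MIA | 8 | 6
50 | MIA | 5 | 1
After GROUP BY (2 rows):
stock.price | max_qty
8 | 80
5 | 50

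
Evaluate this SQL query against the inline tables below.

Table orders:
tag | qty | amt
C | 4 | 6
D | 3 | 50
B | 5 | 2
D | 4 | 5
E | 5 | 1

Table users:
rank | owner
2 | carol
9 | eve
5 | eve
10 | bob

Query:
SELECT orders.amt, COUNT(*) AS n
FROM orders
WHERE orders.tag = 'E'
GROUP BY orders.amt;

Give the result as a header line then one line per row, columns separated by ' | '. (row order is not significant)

== RESULT ==
orders.amt | n
1 | 1

Derivation:
After WHERE (1 rows):
orders.tag | orders.qty | orders.amt
E | 5 | 1
After GROUP BY (1 rows):
orders.amt | n
1 | 1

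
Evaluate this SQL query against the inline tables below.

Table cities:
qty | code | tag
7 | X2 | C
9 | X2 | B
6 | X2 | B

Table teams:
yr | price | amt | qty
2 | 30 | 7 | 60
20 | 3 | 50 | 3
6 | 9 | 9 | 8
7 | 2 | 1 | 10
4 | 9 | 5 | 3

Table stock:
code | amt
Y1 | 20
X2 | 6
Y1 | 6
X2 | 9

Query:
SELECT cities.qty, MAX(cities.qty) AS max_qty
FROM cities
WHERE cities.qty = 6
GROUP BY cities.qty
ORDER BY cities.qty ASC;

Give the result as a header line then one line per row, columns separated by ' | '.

After WHERE (1 rows):
cities.qty | cities.code | cities.tag
6 | X2 | B
After GROUP BY (1 rows):
cities.qty | max_qty
6 | 6
After ORDER BY (1 rows):
cities.qty | max_qty
6 | 6

== RESULT ==
cities.qty | max_qty
6 | 6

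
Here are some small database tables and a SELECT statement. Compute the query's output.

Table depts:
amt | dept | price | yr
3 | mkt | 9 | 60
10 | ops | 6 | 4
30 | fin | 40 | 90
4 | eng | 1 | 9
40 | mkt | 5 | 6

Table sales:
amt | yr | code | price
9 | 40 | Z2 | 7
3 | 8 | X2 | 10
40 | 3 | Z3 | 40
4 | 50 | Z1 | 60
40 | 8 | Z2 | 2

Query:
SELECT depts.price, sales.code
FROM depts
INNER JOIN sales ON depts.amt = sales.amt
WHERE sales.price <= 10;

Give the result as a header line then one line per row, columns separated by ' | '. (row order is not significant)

After JOIN sales (4 rows):
depts.amt | depts.dept | depts.price | depts.yr | sales.amt | sales.yr | sales.code | sales.price
3 | mkt | 9 | 60 | 3 | 8 | X2 | 10
4 | eng | 1 | 9 | 4 | 50 | Z1 | 60
40 | mkt | 5 | 6 | 40 | 3 | Z3 | 40
40 | mkt | 5 | 6 | 40 | 8 | Z2 | 2
After WHERE (2 rows):
depts.amt | depts.dept | depts.price | depts.yr | sales.amt | sales.yr | sales.code | sales.price
3 | mkt | 9 | 60 | 3 | 8 | X2 | 10
40 | mkt | 5 | 6 | 40 | 8 | Z2 | 2
After SELECT (2 rows):
depts.price | sales.code
9 | X2
5 | Z2

== RESULT ==
depts.price | sales.code
9 | X2
5 | Z2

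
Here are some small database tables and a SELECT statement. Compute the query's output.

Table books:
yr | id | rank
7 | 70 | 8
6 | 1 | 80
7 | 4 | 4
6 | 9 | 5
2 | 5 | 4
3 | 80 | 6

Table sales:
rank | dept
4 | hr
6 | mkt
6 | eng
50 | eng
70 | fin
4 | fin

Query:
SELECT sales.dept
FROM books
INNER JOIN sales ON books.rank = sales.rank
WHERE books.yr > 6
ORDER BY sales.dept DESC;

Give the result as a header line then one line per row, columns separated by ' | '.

== RESULT ==
sales.dept
hr
fin

Derivation:
After JOIN sales (6 rows):
books.yr | books.id | books.rank | sales.rank | sales.dept
7 | 4 | 4 | 4 | hr
7 | 4 | 4 | 4 | fin
2 | 5 | 4 | 4 | hr
2 | 5 | 4 | 4 | fin
3 | 80 | 6 | 6 | mkt
3 | 80 | 6 | 6 | eng
After WHERE (2 rows):
books.yr | books.id | books.rank | sales.rank | sales.dept
7 | 4 | 4 | 4 | hr
7 | 4 | 4 | 4 | fin
After SELECT (2 rows):
sales.dept
hr
fin
After ORDER BY (2 rows):
sales.dept
hr
fin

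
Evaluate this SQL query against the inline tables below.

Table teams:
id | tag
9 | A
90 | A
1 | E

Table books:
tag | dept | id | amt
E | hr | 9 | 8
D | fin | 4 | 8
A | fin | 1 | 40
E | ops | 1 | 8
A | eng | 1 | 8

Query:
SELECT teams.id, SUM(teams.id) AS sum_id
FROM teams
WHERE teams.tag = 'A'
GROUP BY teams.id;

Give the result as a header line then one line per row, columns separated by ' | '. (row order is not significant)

== RESULT ==
teams.id | sum_id
9 | 9
90 | 90

Derivation:
After WHERE (2 rows):
teams.id | teams.tag
9 | A
90 | A
After GROUP BY (2 rows):
teams.id | sum_id
9 | 9
90 | 90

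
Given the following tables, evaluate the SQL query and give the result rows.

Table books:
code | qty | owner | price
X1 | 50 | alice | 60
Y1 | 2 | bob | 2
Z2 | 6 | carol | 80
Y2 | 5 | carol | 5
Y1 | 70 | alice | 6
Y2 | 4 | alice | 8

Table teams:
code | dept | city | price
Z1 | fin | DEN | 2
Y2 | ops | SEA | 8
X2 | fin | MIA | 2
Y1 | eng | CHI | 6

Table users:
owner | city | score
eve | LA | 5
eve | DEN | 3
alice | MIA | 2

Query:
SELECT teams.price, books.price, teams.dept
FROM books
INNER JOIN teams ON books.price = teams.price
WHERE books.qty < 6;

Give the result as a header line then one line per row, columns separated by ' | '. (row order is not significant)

== RESULT ==
teams.price | books.price | teams.dept
2 | 2 | fin
2 | 2 | fin
8 | 8 | ops

Derivation:
After JOIN teams (4 rows):
books.code | books.qty | books.owner | books.price | teams.code | teams.dept | teams.city | teams.price
Y1 | 2 | bob | 2 | Z1 | fin | DEN | 2
Y1 | 2 | bob | 2 | X2 | fin | MIA | 2
Y1 | 70 | alice | 6 | Y1 | eng | CHI | 6
Y2 | 4 | alice | 8 | Y2 | ops | SEA | 8
After WHERE (3 rows):
books.code | books.qty | books.owner | books.price | teams.code | teams.dept | teams.city | teams.price
Y1 | 2 | bob | 2 | Z1 | fin | DEN | 2
Y1 | 2 | bob | 2 | X2 | fin | MIA | 2
Y2 | 4 | alice | 8 | Y2 | ops | SEA | 8
After SELECT (3 rows):
teams.price | books.price | teams.dept
2 | 2 | fin
2 | 2 | fin
8 | 8 | ops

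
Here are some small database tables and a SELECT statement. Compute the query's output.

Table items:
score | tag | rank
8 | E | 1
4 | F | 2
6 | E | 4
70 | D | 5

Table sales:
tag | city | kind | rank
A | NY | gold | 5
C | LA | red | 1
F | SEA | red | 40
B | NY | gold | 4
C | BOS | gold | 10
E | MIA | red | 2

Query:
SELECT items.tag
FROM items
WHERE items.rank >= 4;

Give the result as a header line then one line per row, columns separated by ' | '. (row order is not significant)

== RESULT ==
items.tag
E
D

Derivation:
After WHERE (2 rows):
items.score | items.tag | items.rank
6 | E | 4
70 | D | 5
After SELECT (2 rows):
items.tag
E
D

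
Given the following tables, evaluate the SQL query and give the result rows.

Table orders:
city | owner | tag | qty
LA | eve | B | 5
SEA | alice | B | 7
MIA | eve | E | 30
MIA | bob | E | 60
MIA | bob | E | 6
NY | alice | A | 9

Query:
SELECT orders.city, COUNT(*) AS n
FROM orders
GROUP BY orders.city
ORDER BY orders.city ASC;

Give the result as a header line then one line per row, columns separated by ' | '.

After GROUP BY (4 rows):
orders.city | n
LA | 1
SEA | 1
MIA | 3
NY | 1
After ORDER BY (4 rows):
orders.city | n
LA | 1
MIA | 3
NY | 1
SEA | 1

== RESULT ==
orders.city | n
LA | 1
MIA | 3
NY | 1
SEA | 1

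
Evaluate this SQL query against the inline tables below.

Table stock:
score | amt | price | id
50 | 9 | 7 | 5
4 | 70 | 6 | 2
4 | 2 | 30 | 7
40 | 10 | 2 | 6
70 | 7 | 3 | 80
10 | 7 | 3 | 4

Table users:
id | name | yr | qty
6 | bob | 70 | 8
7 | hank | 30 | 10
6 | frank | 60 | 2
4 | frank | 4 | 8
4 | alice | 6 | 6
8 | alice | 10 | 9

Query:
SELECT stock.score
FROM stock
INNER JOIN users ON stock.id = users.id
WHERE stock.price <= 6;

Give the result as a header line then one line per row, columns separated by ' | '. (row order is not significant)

After JOIN users (5 rows):
stock.score | stock.amt | stock.price | stock.id | users.id | users.name | users.yr | users.qty
4 | 2 | 30 | 7 | 7 | hank | 30 | 10
40 | 10 | 2 | 6 | 6 | bob | 70 | 8
40 | 10 | 2 | 6 | 6 | frank | 60 | 2
10 | 7 | 3 | 4 | 4 | frank | 4 | 8
10 | 7 | 3 | 4 | 4 | alice | 6 | 6
After WHERE (4 rows):
stock.score | stock.amt | stock.price | stock.id | users.id | users.name | users.yr | users.qty
40 | 10 | 2 | 6 | 6 | bob | 70 | 8
40 | 10 | 2 | 6 | 6 | frank | 60 | 2
10 | 7 | 3 | 4 | 4 | frank | 4 | 8
10 | 7 | 3 | 4 | 4 | alice | 6 | 6
After SELECT (4 rows):
stock.score
40
40
10
10

== RESULT ==
stock.score
40
40
10
10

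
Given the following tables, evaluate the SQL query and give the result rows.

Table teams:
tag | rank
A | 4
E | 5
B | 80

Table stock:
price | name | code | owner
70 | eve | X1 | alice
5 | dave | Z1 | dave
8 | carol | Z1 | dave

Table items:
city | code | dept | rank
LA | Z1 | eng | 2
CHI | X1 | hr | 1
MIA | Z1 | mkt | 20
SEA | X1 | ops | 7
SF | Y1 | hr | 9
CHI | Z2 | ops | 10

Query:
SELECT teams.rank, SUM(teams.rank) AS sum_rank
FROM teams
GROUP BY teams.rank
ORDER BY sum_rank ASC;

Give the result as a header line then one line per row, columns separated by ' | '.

== RESULT ==
teams.rank | sum_rank
4 | 4
5 | 5
80 | 80

Derivation:
After GROUP BY (3 rows):
teams.rank | sum_rank
4 | 4
5 | 5
80 | 80
After ORDER BY (3 rows):
teams.rank | sum_rank
4 | 4
5 | 5
80 | 80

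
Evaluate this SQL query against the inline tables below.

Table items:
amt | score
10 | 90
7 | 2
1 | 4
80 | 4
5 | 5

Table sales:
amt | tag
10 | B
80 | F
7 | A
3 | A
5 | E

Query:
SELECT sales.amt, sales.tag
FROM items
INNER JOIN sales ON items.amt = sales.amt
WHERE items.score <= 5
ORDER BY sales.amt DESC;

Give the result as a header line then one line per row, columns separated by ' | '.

After JOIN sales (4 rows):
items.amt | items.score | sales.amt | sales.tag
10 | 90 | 10 | B
7 | 2 | 7 | A
80 | 4 | 80 | F
5 | 5 | 5 | E
After WHERE (3 rows):
items.amt | items.score | sales.amt | sales.tag
7 | 2 | 7 | A
80 | 4 | 80 | F
5 | 5 | 5 | E
After SELECT (3 rows):
sales.amt | sales.tag
7 | A
80 | F
5 | E
After ORDER BY (3 rows):
sales.amt | sales.tag
80 | F
7 | A
5 | E

== RESULT ==
sales.amt | sales.tag
80 | F
7 | A
5 | E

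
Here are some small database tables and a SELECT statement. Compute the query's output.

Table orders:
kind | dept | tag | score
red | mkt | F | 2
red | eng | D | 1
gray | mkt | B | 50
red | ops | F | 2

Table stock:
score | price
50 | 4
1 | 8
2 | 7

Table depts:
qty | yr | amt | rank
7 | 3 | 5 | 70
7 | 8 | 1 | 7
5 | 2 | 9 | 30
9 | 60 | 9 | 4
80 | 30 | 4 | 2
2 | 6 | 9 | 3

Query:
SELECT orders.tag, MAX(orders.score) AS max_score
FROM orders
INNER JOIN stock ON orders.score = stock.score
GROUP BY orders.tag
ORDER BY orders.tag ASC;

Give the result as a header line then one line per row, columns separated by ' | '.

== RESULT ==
orders.tag | max_score
B | 50
D | 1
F | 2

Derivation:
After JOIN stock (4 rows):
orders.kind | orders.dept | orders.tag | orders.score | stock.score | stock.price
red | mkt | F | 2 | 2 | 7
red | eng | D | 1 | 1 | 8
gray | mkt | B | 50 | 50 | 4
red | ops | F | 2 | 2 | 7
After GROUP BY (3 rows):
orders.tag | max_score
F | 2
D | 1
B | 50
After ORDER BY (3 rows):
orders.tag | max_score
B | 50
D | 1
F | 2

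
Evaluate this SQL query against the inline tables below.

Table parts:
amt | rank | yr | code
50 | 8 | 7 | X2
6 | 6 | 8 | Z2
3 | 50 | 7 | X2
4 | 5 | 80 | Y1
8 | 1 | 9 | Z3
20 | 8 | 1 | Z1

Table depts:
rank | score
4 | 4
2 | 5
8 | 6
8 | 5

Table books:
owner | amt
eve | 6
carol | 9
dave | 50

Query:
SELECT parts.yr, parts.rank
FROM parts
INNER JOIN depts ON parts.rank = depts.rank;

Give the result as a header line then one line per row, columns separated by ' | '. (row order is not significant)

After JOIN depts (4 rows):
parts.amt | parts.rank | parts.yr | parts.code | depts.rank | depts.score
50 | 8 | 7 | X2 | 8 | 6
50 | 8 | 7 | X2 | 8 | 5
20 | 8 | 1 | Z1 | 8 | 6
20 | 8 | 1 | Z1 | 8 | 5
After SELECT (4 rows):
parts.yr | parts.rank
7 | 8
7 | 8
1 | 8
1 | 8

== RESULT ==
parts.yr | parts.rank
7 | 8
7 | 8
1 | 8
1 | 8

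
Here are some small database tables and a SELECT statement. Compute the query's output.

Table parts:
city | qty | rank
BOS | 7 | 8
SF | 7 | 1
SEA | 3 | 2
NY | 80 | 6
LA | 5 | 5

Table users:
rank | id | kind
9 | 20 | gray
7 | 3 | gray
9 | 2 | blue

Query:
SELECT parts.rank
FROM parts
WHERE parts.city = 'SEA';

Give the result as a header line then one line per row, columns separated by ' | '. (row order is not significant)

== RESULT ==
parts.rank
2

Derivation:
After WHERE (1 rows):
parts.city | parts.qty | parts.rank
SEA | 3 | 2
After SELECT (1 rows):
parts.rank
2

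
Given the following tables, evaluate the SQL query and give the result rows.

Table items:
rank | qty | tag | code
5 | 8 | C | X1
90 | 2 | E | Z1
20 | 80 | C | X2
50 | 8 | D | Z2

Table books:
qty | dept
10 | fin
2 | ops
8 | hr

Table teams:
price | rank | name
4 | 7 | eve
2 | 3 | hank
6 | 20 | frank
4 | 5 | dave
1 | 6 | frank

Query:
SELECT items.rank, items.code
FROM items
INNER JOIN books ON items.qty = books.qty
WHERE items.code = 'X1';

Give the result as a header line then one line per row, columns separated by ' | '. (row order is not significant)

After JOIN books (3 rows):
items.rank | items.qty | items.tag | items.code | books.qty | books.dept
5 | 8 | C | X1 | 8 | hr
90 | 2 | E | Z1 | 2 | ops
50 | 8 | D | Z2 | 8 | hr
After WHERE (1 rows):
items.rank | items.qty | items.tag | items.code | books.qty | books.dept
5 | 8 | C | X1 | 8 | hr
After SELECT (1 rows):
items.rank | items.code
5 | X1

== RESULT ==
items.rank | items.code
5 | X1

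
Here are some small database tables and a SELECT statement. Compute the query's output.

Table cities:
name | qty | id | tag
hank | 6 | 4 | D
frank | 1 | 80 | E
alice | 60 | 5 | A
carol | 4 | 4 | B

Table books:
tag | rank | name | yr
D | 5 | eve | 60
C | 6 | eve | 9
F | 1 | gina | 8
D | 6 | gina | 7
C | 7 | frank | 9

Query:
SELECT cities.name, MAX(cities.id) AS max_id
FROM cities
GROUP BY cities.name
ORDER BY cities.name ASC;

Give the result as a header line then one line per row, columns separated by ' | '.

After GROUP BY (4 rows):
cities.name | max_id
hank | 4
frank | 80
alice | 5
carol | 4
After ORDER BY (4 rows):
cities.name | max_id
alice | 5
carol | 4
frank | 80
hank | 4

== RESULT ==
cities.name | max_id
alice | 5
carol | 4
frank | 80
hank | 4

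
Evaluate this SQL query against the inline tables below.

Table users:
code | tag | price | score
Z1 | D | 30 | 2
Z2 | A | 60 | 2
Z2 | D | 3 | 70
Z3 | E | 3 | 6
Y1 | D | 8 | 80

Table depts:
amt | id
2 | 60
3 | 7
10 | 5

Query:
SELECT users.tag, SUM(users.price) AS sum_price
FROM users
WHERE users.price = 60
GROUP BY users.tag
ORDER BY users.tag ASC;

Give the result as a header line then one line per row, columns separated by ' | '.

== RESULT ==
users.tag | sum_price
A | 60

Derivation:
After WHERE (1 rows):
users.code | users.tag | users.price | users.score
Z2 | A | 60 | 2
After GROUP BY (1 rows):
users.tag | sum_price
A | 60
After ORDER BY (1 rows):
users.tag | sum_price
A | 60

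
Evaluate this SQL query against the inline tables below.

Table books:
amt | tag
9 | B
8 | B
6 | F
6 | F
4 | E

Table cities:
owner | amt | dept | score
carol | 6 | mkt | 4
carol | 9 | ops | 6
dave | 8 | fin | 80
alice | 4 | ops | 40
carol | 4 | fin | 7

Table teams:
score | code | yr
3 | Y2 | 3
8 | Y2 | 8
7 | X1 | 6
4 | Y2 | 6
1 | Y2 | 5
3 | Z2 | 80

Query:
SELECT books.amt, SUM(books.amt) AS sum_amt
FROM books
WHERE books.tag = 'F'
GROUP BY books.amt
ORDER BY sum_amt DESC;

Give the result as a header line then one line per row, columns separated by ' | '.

After WHERE (2 rows):
books.amt | books.tag
6 | F
6 | F
After GROUP BY (1 rows):
books.amt | sum_amt
6 | 12
After ORDER BY (1 rows):
books.amt | sum_amt
6 | 12

== RESULT ==
books.amt | sum_amt
6 | 12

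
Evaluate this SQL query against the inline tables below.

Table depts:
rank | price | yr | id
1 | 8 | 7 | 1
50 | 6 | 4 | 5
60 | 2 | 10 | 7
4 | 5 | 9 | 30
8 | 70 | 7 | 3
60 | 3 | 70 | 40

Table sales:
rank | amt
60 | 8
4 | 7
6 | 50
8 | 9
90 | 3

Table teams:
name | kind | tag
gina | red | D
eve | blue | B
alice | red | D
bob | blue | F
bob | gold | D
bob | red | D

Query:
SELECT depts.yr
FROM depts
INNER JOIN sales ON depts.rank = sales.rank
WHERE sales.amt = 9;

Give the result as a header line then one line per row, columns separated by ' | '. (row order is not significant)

After JOIN sales (4 rows):
depts.rank | depts.price | depts.yr | depts.id | sales.rank | sales.amt
60 | 2 | 10 | 7 | 60 | 8
4 | 5 | 9 | 30 | 4 | 7
8 | 70 | 7 | 3 | 8 | 9
60 | 3 | 70 | 40 | 60 | 8
After WHERE (1 rows):
depts.rank | depts.price | depts.yr | depts.id | sales.rank | sales.amt
8 | 70 | 7 | 3 | 8 | 9
After SELECT (1 rows):
depts.yr
7

== RESULT ==
depts.yr
7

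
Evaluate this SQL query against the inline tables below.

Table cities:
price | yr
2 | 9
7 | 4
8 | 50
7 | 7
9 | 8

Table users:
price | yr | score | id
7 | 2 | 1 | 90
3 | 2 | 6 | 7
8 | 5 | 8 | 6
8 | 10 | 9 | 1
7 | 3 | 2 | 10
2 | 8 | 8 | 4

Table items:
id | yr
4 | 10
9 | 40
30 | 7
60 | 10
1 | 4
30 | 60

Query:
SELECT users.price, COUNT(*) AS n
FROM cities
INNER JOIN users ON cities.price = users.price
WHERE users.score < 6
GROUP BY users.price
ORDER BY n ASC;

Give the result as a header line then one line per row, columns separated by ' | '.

== RESULT ==
users.price | n
7 | 4

Derivation:
After JOIN users (7 rows):
cities.price | cities.yr | users.price | users.yr | users.score | users.id
2 | 9 | 2 | 8 | 8 | 4
7 | 4 | 7 | 2 | 1 | 90
7 | 4 | 7 | 3 | 2 | 10
8 | 50 | 8 | 5 | 8 | 6
8 | 50 | 8 | 10 | 9 | 1
7 | 7 | 7 | 2 | 1 | 90
7 | 7 | 7 | 3 | 2 | 10
After WHERE (4 rows):
cities.price | cities.yr | users.price | users.yr | users.score | users.id
7 | 4 | 7 | 2 | 1 | 90
7 | 4 | 7 | 3 | 2 | 10
7 | 7 | 7 | 2 | 1 | 90
7 | 7 | 7 | 3 | 2 | 10
After GROUP BY (1 rows):
users.price | n
7 | 4
After ORDER BY (1 rows):
users.price | n
7 | 4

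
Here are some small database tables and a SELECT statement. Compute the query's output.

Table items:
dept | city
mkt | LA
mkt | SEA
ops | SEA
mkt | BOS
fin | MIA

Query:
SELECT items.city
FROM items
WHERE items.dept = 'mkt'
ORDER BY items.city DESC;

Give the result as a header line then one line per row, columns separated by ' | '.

After WHERE (3 rows):
items.dept | items.city
mkt | LA
mkt | SEA
mkt | BOS
After SELECT (3 rows):
items.city
LA
SEA
BOS
After ORDER BY (3 rows):
items.city
SEA
LA
BOS

== RESULT ==
items.city
SEA
LA
BOS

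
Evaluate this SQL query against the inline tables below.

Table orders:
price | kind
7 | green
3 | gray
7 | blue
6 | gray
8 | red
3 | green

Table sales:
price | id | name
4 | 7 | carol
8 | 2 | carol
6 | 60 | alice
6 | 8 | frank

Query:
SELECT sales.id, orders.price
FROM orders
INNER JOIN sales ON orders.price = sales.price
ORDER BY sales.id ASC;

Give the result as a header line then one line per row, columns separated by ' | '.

After JOIN sales (3 rows):
orders.price | orders.kind | sales.price | sales.id | sales.name
6 | gray | 6 | 60 | alice
6 | gray | 6 | 8 | frank
8 | red | 8 | 2 | carol
After SELECT (3 rows):
sales.id | orders.price
60 | 6
8 | 6
2 | 8
After ORDER BY (3 rows):
sales.id | orders.price
2 | 8
8 | 6
60 | 6

== RESULT ==
sales.id | orders.price
2 | 8
8 | 6
60 | 6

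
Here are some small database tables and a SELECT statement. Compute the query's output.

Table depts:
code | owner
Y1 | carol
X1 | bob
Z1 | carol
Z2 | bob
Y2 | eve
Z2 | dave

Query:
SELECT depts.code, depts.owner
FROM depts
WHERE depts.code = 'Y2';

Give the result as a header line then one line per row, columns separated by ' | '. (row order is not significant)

== RESULT ==
depts.code | depts.owner
Y2 | eve

Derivation:
After WHERE (1 rows):
depts.code | depts.owner
Y2 | eve
After SELECT (1 rows):
depts.code | depts.owner
Y2 | eve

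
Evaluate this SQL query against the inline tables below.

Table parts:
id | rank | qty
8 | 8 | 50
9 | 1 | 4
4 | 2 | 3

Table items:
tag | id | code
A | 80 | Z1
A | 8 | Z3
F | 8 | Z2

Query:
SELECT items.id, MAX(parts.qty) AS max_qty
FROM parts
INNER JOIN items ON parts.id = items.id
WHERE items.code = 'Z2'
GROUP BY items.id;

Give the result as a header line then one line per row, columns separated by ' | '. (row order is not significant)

== RESULT ==
items.id | max_qty
8 | 50

Derivation:
After JOIN items (2 rows):
parts.id | parts.rank | parts.qty | items.tag | items.id | items.code
8 | 8 | 50 | A | 8 | Z3
8 | 8 | 50 | F | 8 | Z2
After WHERE (1 rows):
parts.id | parts.rank | parts.qty | items.tag | items.id | items.code
8 | 8 | 50 | F | 8 | Z2
After GROUP BY (1 rows):
items.id | max_qty
8 | 50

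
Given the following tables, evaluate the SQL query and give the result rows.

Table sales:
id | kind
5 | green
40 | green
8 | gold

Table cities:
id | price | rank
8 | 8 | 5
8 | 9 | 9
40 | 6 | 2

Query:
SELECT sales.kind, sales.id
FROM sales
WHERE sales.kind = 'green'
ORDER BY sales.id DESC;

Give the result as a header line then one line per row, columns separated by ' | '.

== RESULT ==
sales.kind | sales.id
green | 40
green | 5

Derivation:
After WHERE (2 rows):
sales.id | sales.kind
5 | green
40 | green
After SELECT (2 rows):
sales.kind | sales.id
green | 5
green | 40
After ORDER BY (2 rows):
sales.kind | sales.id
green | 40
green | 5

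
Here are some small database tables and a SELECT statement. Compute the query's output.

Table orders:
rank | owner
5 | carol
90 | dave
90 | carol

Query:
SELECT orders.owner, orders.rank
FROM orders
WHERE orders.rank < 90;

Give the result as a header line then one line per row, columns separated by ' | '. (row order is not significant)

After WHERE (1 rows):
orders.rank | orders.owner
5 | carol
After SELECT (1 rows):
orders.owner | orders.rank
carol | 5

== RESULT ==
orders.owner | orders.rank
carol | 5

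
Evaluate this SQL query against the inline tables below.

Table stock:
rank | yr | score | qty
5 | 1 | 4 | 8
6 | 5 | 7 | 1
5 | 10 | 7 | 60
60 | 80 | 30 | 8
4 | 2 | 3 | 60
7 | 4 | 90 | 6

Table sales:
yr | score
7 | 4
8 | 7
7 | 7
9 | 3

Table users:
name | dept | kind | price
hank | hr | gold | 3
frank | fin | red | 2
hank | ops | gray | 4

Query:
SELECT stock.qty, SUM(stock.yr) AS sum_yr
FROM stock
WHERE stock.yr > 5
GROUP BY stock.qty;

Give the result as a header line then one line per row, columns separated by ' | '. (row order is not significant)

After WHERE (2 rows):
stock.rank | stock.yr | stock.score | stock.qty
5 | 10 | 7 | 60
60 | 80 | 30 | 8
After GROUP BY (2 rows):
stock.qty | sum_yr
60 | 10
8 | 80

== RESULT ==
stock.qty | sum_yr
60 | 10
8 | 80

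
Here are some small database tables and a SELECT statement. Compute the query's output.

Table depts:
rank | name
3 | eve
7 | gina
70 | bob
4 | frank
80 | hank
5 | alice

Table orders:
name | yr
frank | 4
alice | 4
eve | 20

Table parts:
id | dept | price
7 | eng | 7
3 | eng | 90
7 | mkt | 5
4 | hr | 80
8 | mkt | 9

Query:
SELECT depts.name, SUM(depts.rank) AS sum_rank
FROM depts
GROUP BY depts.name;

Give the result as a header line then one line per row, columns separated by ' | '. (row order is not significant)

== RESULT ==
depts.name | sum_rank
eve | 3
gina | 7
bob | 70
frank | 4
hank | 80
alice | 5

Derivation:
After GROUP BY (6 rows):
depts.name | sum_rank
eve | 3
gina | 7
bob | 70
frank | 4
hank | 80
alice | 5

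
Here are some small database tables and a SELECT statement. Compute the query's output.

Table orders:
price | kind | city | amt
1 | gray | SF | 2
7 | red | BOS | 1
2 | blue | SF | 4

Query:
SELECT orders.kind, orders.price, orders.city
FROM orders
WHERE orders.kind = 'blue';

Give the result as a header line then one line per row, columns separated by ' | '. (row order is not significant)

== RESULT ==
orders.kind | orders.price | orders.city
blue | 2 | SF

Derivation:
After WHERE (1 rows):
orders.price | orders.kind | orders.city | orders.amt
2 | blue | SF | 4
After SELECT (1 rows):
orders.kind | orders.price | orders.city
blue | 2 | SF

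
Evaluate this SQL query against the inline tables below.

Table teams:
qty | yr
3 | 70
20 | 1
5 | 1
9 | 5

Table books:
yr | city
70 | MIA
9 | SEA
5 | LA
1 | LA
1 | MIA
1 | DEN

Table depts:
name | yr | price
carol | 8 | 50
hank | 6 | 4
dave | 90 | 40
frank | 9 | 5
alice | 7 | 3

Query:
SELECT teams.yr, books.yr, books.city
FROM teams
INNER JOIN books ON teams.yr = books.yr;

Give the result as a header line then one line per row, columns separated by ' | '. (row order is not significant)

After JOIN books (8 rows):
teams.qty | teams.yr | books.yr | books.city
3 | 70 | 70 | MIA
20 | 1 | 1 | LA
20 | 1 | 1 | MIA
20 | 1 | 1 | DEN
5 | 1 | 1 | LA
5 | 1 | 1 | MIA
5 | 1 | 1 | DEN
9 | 5 | 5 | LA
After SELECT (8 rows):
teams.yr | books.yr | books.city
70 | 70 | MIA
1 | 1 | LA
1 | 1 | MIA
1 | 1 | DEN
1 | 1 | LA
1 | 1 | MIA
1 | 1 | DEN
5 | 5 | LA

== RESULT ==
teams.yr | books.yr | books.city
70 | 70 | MIA
1 | 1 | LA
1 | 1 | MIA
1 | 1 | DEN
1 | 1 | LA
1 | 1 | MIA
1 | 1 | DEN
5 | 5 | LA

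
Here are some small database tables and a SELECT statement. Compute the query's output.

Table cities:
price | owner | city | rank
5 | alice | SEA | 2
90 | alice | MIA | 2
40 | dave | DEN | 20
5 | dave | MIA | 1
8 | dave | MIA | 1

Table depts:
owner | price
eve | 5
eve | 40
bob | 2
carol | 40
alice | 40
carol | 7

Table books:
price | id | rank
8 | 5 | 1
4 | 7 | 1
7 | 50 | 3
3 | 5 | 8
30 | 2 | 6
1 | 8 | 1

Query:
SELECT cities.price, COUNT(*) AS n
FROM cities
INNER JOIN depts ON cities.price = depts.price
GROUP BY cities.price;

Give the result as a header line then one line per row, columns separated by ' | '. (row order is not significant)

== RESULT ==
cities.price | n
5 | 2
40 | 3

Derivation:
After JOIN depts (5 rows):
cities.price | cities.owner | cities.city | cities.rank | depts.owner | depts.price
5 | alice | SEA | 2 | eve | 5
40 | dave | DEN | 20 | eve | 40
40 | dave | DEN | 20 | carol | 40
40 | dave | DEN | 20 | alice | 40
5 | dave | MIA | 1 | eve | 5
After GROUP BY (2 rows):
cities.price | n
5 | 2
40 | 3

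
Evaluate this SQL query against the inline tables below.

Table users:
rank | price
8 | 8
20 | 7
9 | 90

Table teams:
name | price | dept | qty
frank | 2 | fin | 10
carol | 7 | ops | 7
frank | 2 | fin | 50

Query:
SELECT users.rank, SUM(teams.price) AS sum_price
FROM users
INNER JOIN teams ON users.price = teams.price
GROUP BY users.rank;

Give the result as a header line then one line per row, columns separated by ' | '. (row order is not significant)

After JOIN teams (1 rows):
users.rank | users.price | teams.name | teams.price | teams.dept | teams.qty
20 | 7 | carol | 7 | ops | 7
After GROUP BY (1 rows):
users.rank | sum_price
20 | 7

== RESULT ==
users.rank | sum_price
20 | 7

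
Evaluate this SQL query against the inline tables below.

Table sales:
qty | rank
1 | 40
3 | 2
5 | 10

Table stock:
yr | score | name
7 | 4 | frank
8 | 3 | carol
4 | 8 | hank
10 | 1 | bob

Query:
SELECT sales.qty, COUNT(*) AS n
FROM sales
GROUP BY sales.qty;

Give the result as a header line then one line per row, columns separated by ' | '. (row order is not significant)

== RESULT ==
sales.qty | n
1 | 1
3 | 1
5 | 1

Derivation:
After GROUP BY (3 rows):
sales.qty | n
1 | 1
3 | 1
5 | 1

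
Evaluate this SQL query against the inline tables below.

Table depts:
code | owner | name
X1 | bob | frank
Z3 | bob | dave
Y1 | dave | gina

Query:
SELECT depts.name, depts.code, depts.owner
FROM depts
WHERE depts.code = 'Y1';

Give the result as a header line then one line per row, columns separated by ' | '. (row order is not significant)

== RESULT ==
depts.name | depts.code | depts.owner
gina | Y1 | dave

Derivation:
After WHERE (1 rows):
depts.code | depts.owner | depts.name
Y1 | dave | gina
After SELECT (1 rows):
depts.name | depts.code | depts.owner
gina | Y1 | dave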